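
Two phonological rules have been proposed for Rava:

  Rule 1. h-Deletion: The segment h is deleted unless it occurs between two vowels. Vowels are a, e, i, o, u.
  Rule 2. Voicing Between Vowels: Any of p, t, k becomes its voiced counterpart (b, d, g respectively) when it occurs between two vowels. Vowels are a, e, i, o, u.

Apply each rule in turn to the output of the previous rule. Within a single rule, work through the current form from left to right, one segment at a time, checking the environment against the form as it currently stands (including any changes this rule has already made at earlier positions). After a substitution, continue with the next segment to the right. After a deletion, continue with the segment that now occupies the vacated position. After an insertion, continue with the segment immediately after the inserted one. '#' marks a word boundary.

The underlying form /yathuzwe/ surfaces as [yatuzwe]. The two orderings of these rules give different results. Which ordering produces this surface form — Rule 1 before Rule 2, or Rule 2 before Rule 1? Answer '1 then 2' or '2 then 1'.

2 then 1

Order 1 then 2:
  1 h-Deletion: [yathuzwe] → [yatuzwe]
  2 Voicing Between Vowels: [yatuzwe] → [yaduzwe]
  result: [yaduzwe]
Order 2 then 1:
  2 Voicing Between Vowels: no change — [yathuzwe]
  1 h-Deletion: [yathuzwe] → [yatuzwe]
  result: [yatuzwe]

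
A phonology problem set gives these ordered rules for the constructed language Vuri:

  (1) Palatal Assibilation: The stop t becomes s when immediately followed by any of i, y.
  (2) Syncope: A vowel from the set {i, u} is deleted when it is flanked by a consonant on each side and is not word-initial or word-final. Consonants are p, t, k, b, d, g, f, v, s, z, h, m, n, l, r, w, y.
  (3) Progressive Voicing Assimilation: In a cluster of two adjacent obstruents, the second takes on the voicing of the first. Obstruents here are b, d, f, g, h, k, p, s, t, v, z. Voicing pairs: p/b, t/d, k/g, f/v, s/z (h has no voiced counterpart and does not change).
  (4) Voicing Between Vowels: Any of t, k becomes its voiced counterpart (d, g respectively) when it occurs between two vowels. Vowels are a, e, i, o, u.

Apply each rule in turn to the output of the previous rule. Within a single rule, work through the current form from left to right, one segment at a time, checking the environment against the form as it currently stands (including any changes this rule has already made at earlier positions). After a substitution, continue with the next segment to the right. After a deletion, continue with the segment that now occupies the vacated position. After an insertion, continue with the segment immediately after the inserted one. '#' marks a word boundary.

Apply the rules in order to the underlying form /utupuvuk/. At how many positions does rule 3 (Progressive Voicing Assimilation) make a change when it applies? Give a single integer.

(1) Palatal Assibilation: no change — [utupuvuk]
(2) Syncope: [utupuvuk] → [utpvk]
(3) Progressive Voicing Assimilation: [utpvk] → [utpfk]
(4) Voicing Between Vowels: no change — [utpfk]
Rule 3 changed 1 position(s).

1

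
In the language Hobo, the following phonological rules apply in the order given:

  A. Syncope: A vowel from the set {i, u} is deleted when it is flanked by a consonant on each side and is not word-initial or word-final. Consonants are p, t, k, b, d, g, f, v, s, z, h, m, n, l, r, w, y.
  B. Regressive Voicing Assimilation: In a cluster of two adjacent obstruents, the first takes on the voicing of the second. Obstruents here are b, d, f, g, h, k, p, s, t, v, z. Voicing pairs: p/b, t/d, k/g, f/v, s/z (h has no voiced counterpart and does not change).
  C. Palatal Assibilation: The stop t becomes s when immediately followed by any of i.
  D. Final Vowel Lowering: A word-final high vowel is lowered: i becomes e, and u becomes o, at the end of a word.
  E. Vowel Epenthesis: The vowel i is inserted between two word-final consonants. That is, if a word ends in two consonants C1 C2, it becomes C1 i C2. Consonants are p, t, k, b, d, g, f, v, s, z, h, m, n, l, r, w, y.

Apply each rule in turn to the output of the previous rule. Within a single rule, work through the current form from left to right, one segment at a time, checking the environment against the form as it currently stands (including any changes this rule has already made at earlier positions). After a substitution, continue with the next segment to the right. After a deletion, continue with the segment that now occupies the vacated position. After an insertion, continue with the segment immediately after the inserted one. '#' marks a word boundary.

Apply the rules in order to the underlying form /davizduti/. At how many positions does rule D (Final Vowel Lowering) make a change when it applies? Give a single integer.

1

A Syncope: [davizduti] → [davzdti]
B Regressive Voicing Assimilation: [davzdti] → [davztti]
C Palatal Assibilation: [davztti] → [davztsi]
D Final Vowel Lowering: [davztsi] → [davztse]
E Vowel Epenthesis: no change — [davztse]
Rule D changed 1 position(s).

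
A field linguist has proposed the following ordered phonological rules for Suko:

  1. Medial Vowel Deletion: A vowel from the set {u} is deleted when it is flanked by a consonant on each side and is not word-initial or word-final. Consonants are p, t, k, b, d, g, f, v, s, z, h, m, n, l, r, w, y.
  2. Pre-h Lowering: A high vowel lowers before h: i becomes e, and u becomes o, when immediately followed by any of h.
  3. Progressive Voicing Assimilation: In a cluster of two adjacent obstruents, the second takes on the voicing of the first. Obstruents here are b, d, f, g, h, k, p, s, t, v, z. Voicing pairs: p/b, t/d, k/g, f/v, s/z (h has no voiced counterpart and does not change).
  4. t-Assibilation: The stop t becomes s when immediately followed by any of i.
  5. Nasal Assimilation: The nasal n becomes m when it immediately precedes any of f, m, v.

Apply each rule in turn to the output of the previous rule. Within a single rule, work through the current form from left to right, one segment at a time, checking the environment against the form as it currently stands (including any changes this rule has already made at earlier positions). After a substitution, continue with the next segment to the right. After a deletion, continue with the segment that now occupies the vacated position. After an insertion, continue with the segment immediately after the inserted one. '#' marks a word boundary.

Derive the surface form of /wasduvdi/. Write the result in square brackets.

[wastfsi]

1 Medial Vowel Deletion: [wasduvdi] → [wasdvdi]
2 Pre-h Lowering: no change — [wasdvdi]
3 Progressive Voicing Assimilation: [wasdvdi] → [wastfti]
4 t-Assibilation: [wastfti] → [wastfsi]
5 Nasal Assimilation: no change — [wastfsi]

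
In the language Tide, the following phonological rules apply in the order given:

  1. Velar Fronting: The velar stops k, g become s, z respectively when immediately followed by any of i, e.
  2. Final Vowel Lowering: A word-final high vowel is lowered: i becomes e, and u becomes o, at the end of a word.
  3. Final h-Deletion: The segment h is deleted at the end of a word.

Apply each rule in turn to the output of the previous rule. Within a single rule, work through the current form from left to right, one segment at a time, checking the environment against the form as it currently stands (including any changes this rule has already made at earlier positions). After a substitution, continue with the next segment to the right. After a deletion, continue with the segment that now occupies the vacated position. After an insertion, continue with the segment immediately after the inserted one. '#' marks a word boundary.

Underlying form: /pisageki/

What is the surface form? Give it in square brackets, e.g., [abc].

[pisazese]

1 Velar Fronting: [pisageki] → [pisazesi]
2 Final Vowel Lowering: [pisazesi] → [pisazese]
3 Final h-Deletion: no change — [pisazese]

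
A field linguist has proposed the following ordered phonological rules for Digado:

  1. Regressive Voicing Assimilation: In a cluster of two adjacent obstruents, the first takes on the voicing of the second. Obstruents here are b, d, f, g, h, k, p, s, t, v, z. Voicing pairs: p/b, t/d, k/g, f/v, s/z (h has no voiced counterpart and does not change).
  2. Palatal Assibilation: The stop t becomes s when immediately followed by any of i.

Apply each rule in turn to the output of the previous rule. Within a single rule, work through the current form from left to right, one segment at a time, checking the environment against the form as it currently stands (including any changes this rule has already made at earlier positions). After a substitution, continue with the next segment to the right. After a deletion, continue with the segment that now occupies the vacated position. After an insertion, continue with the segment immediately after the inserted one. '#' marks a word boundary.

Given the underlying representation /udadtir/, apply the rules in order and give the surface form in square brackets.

[udatsir]

1 Regressive Voicing Assimilation: [udadtir] → [udattir]
2 Palatal Assibilation: [udattir] → [udatsir]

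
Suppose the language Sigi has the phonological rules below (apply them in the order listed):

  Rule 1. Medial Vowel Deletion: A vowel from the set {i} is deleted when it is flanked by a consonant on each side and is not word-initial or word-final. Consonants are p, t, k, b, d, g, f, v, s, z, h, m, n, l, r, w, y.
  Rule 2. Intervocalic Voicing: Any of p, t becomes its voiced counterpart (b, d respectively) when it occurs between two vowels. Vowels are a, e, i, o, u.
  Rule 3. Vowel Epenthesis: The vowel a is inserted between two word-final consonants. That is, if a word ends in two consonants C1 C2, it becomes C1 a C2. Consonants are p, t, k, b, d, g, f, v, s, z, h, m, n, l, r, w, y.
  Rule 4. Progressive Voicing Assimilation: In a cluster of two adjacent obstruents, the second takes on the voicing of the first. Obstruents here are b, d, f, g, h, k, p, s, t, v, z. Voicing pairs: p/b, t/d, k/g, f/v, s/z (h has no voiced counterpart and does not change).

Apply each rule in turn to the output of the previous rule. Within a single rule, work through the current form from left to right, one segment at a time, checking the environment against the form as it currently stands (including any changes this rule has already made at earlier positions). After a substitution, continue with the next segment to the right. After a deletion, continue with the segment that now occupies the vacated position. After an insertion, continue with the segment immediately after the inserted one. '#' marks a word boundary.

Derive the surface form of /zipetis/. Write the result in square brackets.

Rule 1 Medial Vowel Deletion: [zipetis] → [zpets]
Rule 2 Intervocalic Voicing: no change — [zpets]
Rule 3 Vowel Epenthesis: [zpets] → [zpetas]
Rule 4 Progressive Voicing Assimilation: [zpetas] → [zbetas]

[zbetas]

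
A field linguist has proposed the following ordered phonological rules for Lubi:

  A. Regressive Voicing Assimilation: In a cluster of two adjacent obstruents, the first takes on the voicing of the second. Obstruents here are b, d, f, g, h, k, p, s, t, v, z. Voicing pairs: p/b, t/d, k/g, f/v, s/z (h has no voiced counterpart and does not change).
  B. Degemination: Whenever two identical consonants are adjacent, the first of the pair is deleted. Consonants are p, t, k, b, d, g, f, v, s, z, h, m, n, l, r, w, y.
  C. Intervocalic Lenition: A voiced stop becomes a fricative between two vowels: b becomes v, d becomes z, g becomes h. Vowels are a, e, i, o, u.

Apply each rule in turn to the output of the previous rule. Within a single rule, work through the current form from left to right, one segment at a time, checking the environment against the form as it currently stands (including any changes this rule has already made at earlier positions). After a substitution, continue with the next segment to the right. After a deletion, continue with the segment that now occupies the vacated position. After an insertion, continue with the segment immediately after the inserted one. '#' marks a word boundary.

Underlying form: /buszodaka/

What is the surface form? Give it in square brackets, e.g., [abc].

[buzozaka]

A Regressive Voicing Assimilation: [buszodaka] → [buzzodaka]
B Degemination: [buzzodaka] → [buzodaka]
C Intervocalic Lenition: [buzodaka] → [buzozaka]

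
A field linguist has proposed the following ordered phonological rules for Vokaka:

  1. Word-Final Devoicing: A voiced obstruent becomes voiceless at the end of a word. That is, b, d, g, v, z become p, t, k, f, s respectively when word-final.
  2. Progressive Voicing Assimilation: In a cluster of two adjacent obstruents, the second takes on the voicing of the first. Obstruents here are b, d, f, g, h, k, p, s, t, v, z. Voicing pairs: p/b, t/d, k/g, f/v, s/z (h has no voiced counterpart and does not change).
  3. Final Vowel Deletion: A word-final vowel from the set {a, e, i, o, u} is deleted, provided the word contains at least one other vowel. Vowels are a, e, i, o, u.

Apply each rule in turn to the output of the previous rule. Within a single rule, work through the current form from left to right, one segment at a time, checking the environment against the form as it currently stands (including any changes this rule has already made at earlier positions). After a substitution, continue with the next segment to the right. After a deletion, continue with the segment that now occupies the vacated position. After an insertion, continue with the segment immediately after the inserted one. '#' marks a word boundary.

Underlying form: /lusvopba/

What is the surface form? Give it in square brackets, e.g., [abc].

1 Word-Final Devoicing: no change — [lusvopba]
2 Progressive Voicing Assimilation: [lusvopba] → [lusfoppa]
3 Final Vowel Deletion: [lusfoppa] → [lusfopp]

[lusfopp]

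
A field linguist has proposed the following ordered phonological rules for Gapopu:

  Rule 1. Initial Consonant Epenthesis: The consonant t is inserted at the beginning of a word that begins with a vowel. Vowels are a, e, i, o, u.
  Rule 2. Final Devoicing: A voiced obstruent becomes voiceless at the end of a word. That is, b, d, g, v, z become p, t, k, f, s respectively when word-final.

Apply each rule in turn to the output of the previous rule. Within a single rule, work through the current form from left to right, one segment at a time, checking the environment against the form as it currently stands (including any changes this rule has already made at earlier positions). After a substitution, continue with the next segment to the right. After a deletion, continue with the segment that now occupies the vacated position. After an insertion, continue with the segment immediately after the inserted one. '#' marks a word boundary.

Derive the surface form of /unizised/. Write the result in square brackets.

Rule 1 Initial Consonant Epenthesis: [unizised] → [tunizised]
Rule 2 Final Devoicing: [tunizised] → [tuniziset]

[tuniziset]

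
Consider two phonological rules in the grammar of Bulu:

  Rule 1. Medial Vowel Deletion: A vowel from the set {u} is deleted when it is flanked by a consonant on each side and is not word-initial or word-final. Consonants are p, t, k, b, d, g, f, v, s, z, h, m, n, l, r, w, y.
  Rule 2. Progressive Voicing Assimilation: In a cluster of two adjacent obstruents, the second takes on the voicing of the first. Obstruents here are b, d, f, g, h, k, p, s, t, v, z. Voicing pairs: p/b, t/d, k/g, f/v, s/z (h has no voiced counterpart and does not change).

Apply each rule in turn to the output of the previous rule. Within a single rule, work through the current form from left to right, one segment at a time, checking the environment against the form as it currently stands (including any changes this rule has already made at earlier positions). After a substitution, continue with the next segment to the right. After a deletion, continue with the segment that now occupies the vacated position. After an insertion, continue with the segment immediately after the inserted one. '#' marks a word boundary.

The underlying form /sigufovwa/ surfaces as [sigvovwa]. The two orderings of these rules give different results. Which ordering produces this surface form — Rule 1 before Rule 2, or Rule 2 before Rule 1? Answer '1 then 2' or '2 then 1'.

Order 1 then 2:
  1 Medial Vowel Deletion: [sigufovwa] → [sigfovwa]
  2 Progressive Voicing Assimilation: [sigfovwa] → [sigvovwa]
  result: [sigvovwa]
Order 2 then 1:
  2 Progressive Voicing Assimilation: no change — [sigufovwa]
  1 Medial Vowel Deletion: [sigufovwa] → [sigfovwa]
  result: [sigfovwa]

1 then 2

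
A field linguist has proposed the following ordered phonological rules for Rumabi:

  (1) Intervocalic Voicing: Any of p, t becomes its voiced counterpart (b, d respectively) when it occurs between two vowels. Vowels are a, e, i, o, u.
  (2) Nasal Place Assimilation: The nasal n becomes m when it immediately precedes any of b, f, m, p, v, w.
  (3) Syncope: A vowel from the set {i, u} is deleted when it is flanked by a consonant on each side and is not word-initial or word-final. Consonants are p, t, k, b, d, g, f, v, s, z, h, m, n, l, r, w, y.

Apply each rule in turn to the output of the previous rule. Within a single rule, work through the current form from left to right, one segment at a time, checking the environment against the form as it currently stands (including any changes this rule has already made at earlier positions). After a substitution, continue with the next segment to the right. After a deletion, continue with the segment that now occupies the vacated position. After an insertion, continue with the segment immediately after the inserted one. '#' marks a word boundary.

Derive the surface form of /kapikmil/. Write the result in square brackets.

(1) Intervocalic Voicing: [kapikmil] → [kabikmil]
(2) Nasal Place Assimilation: no change — [kabikmil]
(3) Syncope: [kabikmil] → [kabkml]

[kabkml]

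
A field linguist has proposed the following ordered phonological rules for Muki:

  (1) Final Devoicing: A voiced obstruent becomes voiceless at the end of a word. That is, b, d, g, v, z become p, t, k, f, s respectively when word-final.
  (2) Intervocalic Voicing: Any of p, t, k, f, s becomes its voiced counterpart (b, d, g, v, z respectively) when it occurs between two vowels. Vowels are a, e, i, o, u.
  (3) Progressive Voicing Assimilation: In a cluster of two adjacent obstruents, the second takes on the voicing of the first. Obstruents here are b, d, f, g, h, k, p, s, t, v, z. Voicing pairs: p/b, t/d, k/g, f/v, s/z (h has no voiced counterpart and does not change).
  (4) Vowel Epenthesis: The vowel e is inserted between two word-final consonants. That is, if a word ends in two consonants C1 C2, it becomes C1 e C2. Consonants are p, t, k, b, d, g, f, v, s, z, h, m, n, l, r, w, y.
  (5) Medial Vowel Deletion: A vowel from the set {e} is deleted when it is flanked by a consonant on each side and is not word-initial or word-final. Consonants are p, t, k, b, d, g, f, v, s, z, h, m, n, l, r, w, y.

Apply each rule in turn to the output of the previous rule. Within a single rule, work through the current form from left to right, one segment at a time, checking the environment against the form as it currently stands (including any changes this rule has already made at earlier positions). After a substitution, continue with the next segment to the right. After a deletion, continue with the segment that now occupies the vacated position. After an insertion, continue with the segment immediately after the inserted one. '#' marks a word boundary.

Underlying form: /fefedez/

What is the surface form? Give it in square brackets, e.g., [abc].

[fvds]

(1) Final Devoicing: [fefedez] → [fefedes]
(2) Intervocalic Voicing: [fefedes] → [fevedes]
(3) Progressive Voicing Assimilation: no change — [fevedes]
(4) Vowel Epenthesis: no change — [fevedes]
(5) Medial Vowel Deletion: [fevedes] → [fvds]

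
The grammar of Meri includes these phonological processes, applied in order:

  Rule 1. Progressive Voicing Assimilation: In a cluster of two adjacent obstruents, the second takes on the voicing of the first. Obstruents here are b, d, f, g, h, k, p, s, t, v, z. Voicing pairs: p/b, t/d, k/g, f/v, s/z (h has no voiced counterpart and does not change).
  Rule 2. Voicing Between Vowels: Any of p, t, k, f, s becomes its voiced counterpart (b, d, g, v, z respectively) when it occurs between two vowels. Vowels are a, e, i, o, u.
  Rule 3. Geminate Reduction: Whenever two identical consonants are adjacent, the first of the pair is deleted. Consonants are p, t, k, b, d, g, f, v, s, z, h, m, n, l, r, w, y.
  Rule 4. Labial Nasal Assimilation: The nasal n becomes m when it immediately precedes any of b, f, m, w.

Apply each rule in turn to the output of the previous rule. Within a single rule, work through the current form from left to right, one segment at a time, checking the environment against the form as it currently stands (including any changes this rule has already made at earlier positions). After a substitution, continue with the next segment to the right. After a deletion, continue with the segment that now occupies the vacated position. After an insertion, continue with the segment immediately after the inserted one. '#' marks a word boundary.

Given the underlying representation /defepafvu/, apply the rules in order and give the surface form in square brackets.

[devebafu]

Rule 1 Progressive Voicing Assimilation: [defepafvu] → [defepaffu]
Rule 2 Voicing Between Vowels: [defepaffu] → [devebaffu]
Rule 3 Geminate Reduction: [devebaffu] → [devebafu]
Rule 4 Labial Nasal Assimilation: no change — [devebafu]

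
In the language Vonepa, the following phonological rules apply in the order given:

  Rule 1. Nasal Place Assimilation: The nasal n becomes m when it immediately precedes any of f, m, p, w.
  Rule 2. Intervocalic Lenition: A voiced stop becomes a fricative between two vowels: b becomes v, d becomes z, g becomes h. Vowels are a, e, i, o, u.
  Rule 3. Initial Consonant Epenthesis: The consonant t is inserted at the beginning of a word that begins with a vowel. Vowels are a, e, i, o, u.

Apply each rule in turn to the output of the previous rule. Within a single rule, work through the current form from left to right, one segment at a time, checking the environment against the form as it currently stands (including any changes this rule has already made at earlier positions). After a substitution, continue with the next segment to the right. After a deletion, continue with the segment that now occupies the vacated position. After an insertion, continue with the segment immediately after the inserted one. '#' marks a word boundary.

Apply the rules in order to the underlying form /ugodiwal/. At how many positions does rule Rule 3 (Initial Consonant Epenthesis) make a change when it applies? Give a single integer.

1

Rule 1 Nasal Place Assimilation: no change — [ugodiwal]
Rule 2 Intervocalic Lenition: [ugodiwal] → [uhoziwal]
Rule 3 Initial Consonant Epenthesis: [uhoziwal] → [tuhoziwal]
Rule Rule 3 changed 1 position(s).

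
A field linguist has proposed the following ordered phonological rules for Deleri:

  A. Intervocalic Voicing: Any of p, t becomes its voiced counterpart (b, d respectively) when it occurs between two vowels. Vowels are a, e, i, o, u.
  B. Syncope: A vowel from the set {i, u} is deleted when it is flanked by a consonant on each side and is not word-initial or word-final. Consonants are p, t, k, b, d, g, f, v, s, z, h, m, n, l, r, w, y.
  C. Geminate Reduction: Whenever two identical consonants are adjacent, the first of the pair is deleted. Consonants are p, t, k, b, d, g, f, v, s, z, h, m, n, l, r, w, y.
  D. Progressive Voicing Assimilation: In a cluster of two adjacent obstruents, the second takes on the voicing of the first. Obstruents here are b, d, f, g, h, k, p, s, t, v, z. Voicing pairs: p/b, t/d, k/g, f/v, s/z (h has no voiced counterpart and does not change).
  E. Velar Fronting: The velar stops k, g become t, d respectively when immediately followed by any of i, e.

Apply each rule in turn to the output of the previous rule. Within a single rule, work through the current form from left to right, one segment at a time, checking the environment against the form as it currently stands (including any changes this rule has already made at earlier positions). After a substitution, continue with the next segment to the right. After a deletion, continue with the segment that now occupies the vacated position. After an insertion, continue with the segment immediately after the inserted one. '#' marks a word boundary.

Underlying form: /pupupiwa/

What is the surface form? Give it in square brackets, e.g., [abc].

A Intervocalic Voicing: [pupupiwa] → [pububiwa]
B Syncope: [pububiwa] → [pbbwa]
C Geminate Reduction: [pbbwa] → [pbwa]
D Progressive Voicing Assimilation: [pbwa] → [ppwa]
E Velar Fronting: no change — [ppwa]

[ppwa]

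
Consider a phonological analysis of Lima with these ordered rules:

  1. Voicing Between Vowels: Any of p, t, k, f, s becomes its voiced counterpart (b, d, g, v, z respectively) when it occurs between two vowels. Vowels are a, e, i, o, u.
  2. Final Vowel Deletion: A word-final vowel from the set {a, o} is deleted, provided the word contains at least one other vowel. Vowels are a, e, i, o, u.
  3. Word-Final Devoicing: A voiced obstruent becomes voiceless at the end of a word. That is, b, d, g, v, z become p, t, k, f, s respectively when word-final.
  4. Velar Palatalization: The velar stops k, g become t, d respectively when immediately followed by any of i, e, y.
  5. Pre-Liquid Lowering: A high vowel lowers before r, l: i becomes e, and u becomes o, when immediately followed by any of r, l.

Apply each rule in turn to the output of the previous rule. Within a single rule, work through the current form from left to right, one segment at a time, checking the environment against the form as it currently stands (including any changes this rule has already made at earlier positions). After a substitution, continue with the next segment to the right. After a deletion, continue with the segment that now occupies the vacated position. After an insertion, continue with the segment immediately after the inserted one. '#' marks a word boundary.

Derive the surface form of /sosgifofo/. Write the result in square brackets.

1 Voicing Between Vowels: [sosgifofo] → [sosgivovo]
2 Final Vowel Deletion: [sosgivovo] → [sosgivov]
3 Word-Final Devoicing: [sosgivov] → [sosgivof]
4 Velar Palatalization: [sosgivof] → [sosdivof]
5 Pre-Liquid Lowering: no change — [sosdivof]

[sosdivof]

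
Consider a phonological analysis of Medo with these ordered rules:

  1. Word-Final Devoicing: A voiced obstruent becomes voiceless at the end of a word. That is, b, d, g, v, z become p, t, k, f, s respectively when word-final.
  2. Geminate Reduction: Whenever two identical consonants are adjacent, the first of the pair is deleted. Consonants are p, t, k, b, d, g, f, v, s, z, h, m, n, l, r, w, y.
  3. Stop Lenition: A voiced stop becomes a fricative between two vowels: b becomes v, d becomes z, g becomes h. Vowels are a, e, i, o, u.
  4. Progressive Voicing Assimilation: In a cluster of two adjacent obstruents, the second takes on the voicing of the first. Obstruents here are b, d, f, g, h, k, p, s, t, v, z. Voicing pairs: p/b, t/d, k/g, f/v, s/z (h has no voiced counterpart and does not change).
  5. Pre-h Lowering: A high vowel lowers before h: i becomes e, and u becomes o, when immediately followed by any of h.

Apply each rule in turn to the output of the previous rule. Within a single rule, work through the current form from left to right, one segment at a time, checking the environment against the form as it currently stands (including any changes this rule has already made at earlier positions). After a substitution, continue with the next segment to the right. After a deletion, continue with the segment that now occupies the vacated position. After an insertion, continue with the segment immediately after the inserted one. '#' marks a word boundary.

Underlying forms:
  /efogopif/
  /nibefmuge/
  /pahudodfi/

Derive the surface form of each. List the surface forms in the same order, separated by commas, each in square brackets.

/efogopif/:
  1 Word-Final Devoicing: no change — [efogopif]
  2 Geminate Reduction: no change — [efogopif]
  3 Stop Lenition: [efogopif] → [efohopif]
  4 Progressive Voicing Assimilation: no change — [efohopif]
  5 Pre-h Lowering: no change — [efohopif]
/nibefmuge/:
  1 Word-Final Devoicing: no change — [nibefmuge]
  2 Geminate Reduction: no change — [nibefmuge]
  3 Stop Lenition: [nibefmuge] → [nivefmuhe]
  4 Progressive Voicing Assimilation: no change — [nivefmuhe]
  5 Pre-h Lowering: [nivefmuhe] → [nivefmohe]
/pahudodfi/:
  1 Word-Final Devoicing: no change — [pahudodfi]
  2 Geminate Reduction: no change — [pahudodfi]
  3 Stop Lenition: [pahudodfi] → [pahuzodfi]
  4 Progressive Voicing Assimilation: [pahuzodfi] → [pahuzodvi]
  5 Pre-h Lowering: no change — [pahuzodvi]

[efohopif], [nivefmohe], [pahuzodvi]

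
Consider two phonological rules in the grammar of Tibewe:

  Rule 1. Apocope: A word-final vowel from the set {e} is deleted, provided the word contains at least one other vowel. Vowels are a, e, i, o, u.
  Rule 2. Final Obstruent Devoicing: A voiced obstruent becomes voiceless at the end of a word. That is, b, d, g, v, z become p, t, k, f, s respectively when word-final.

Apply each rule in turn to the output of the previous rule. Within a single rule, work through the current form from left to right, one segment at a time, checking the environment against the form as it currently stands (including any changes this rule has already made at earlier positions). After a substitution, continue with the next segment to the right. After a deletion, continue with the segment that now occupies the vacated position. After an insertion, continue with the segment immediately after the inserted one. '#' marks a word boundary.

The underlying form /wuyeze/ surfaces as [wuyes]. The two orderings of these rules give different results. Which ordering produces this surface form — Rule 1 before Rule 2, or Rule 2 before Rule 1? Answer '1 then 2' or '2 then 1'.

1 then 2

Order 1 then 2:
  1 Apocope: [wuyeze] → [wuyez]
  2 Final Obstruent Devoicing: [wuyez] → [wuyes]
  result: [wuyes]
Order 2 then 1:
  2 Final Obstruent Devoicing: no change — [wuyeze]
  1 Apocope: [wuyeze] → [wuyez]
  result: [wuyez]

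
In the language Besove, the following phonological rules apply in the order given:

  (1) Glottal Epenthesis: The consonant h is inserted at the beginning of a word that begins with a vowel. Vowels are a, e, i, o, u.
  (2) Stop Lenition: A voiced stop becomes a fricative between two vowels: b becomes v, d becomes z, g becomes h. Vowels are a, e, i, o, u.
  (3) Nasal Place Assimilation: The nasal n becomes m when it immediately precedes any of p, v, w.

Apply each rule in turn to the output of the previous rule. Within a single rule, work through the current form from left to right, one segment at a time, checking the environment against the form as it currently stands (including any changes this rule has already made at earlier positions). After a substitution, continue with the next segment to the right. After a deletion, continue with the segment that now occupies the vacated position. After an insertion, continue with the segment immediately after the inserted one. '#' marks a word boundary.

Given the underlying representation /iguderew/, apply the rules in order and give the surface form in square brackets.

[hihuzerew]

(1) Glottal Epenthesis: [iguderew] → [higuderew]
(2) Stop Lenition: [higuderew] → [hihuzerew]
(3) Nasal Place Assimilation: no change — [hihuzerew]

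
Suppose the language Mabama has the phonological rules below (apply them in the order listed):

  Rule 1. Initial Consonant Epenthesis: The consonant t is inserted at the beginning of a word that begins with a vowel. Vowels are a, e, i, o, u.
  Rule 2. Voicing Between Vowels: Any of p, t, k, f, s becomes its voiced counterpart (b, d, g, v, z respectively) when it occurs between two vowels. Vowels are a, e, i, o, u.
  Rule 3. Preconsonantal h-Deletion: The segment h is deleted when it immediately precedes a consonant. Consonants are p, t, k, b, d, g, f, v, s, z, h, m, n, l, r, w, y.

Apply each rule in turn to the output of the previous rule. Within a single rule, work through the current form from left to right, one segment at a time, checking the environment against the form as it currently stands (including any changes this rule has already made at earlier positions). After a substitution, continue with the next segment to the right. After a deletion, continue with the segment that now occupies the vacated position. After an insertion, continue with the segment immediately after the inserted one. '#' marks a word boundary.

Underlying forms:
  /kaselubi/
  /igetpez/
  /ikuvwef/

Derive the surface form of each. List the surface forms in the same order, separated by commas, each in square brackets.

[kazelubi], [tigetpez], [tiguvwef]

/kaselubi/:
  Rule 1 Initial Consonant Epenthesis: no change — [kaselubi]
  Rule 2 Voicing Between Vowels: [kaselubi] → [kazelubi]
  Rule 3 Preconsonantal h-Deletion: no change — [kazelubi]
/igetpez/:
  Rule 1 Initial Consonant Epenthesis: [igetpez] → [tigetpez]
  Rule 2 Voicing Between Vowels: no change — [tigetpez]
  Rule 3 Preconsonantal h-Deletion: no change — [tigetpez]
/ikuvwef/:
  Rule 1 Initial Consonant Epenthesis: [ikuvwef] → [tikuvwef]
  Rule 2 Voicing Between Vowels: [tikuvwef] → [tiguvwef]
  Rule 3 Preconsonantal h-Deletion: no change — [tiguvwef]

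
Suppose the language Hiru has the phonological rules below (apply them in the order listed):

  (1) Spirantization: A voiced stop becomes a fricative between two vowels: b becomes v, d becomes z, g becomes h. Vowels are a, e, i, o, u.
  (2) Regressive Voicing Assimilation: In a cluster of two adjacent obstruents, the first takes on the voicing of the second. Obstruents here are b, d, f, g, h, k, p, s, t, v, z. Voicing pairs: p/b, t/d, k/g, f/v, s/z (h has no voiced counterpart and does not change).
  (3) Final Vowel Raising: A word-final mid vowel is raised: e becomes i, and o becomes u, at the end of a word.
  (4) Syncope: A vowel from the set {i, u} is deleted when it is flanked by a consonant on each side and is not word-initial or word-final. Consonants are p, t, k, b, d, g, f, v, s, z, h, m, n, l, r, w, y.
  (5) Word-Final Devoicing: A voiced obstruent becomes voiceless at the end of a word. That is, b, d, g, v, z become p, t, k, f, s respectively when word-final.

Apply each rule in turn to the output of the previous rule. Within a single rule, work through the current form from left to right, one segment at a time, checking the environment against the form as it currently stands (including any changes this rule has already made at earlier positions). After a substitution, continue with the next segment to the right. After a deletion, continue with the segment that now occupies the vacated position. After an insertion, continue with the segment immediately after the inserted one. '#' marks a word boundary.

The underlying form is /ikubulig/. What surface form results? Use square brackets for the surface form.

[ikvlk]

(1) Spirantization: [ikubulig] → [ikuvulig]
(2) Regressive Voicing Assimilation: no change — [ikuvulig]
(3) Final Vowel Raising: no change — [ikuvulig]
(4) Syncope: [ikuvulig] → [ikvlg]
(5) Word-Final Devoicing: [ikvlg] → [ikvlk]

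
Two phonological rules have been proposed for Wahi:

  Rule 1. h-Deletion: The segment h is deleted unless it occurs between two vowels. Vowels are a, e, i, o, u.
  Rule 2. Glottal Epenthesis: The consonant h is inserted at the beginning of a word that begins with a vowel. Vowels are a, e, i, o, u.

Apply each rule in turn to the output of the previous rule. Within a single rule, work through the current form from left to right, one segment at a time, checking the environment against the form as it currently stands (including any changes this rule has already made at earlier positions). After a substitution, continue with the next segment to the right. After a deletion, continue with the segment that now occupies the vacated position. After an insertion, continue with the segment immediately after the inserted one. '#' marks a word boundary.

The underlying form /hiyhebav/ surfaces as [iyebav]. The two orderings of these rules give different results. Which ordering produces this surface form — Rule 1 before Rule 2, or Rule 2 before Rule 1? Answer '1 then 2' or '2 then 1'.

2 then 1

Order 1 then 2:
  1 h-Deletion: [hiyhebav] → [iyebav]
  2 Glottal Epenthesis: [iyebav] → [hiyebav]
  result: [hiyebav]
Order 2 then 1:
  2 Glottal Epenthesis: no change — [hiyhebav]
  1 h-Deletion: [hiyhebav] → [iyebav]
  result: [iyebav]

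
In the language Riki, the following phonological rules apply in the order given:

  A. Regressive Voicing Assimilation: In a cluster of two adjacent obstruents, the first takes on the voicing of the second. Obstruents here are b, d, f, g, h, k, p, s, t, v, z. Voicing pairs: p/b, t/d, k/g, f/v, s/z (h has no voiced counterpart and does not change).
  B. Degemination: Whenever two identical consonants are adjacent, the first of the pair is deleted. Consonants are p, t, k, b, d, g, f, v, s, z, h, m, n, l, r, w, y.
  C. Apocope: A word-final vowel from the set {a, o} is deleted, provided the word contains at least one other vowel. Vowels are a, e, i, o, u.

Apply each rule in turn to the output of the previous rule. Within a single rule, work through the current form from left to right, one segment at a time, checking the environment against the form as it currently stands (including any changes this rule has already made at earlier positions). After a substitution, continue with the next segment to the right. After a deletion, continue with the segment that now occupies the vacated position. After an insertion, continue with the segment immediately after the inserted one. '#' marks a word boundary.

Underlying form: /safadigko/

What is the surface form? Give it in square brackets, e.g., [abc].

A Regressive Voicing Assimilation: [safadigko] → [safadikko]
B Degemination: [safadikko] → [safadiko]
C Apocope: [safadiko] → [safadik]

[safadik]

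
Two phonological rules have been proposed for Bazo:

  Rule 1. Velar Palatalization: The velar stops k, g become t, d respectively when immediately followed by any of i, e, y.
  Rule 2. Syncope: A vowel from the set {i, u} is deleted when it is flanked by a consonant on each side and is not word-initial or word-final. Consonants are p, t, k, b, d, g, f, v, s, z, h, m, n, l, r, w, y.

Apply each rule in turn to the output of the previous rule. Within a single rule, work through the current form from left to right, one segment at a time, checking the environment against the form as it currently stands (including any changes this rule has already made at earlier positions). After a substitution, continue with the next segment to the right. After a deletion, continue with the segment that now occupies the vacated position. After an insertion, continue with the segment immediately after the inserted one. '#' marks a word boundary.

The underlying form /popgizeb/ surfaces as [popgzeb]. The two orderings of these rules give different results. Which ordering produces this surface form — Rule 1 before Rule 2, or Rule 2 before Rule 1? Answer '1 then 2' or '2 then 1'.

2 then 1

Order 1 then 2:
  1 Velar Palatalization: [popgizeb] → [popdizeb]
  2 Syncope: [popdizeb] → [popdzeb]
  result: [popdzeb]
Order 2 then 1:
  2 Syncope: [popgizeb] → [popgzeb]
  1 Velar Palatalization: no change — [popgzeb]
  result: [popgzeb]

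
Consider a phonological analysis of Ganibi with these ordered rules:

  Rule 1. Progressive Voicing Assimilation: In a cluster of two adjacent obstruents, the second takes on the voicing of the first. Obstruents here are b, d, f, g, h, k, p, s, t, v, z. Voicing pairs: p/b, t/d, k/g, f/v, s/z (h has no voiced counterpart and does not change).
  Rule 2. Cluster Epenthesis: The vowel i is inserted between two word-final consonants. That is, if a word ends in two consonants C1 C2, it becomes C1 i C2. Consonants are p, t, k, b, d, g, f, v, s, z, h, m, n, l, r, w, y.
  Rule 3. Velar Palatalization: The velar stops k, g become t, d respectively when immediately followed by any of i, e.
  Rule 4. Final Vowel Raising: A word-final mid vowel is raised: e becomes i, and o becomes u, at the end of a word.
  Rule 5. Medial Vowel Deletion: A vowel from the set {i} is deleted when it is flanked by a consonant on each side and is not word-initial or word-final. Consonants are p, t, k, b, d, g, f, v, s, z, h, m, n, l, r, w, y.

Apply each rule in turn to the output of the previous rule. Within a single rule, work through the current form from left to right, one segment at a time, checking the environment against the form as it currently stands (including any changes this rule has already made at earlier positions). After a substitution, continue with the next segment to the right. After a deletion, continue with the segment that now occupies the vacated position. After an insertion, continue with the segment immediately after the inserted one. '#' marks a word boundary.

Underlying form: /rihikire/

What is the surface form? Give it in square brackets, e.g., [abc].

Rule 1 Progressive Voicing Assimilation: no change — [rihikire]
Rule 2 Cluster Epenthesis: no change — [rihikire]
Rule 3 Velar Palatalization: [rihikire] → [rihitire]
Rule 4 Final Vowel Raising: [rihitire] → [rihitiri]
Rule 5 Medial Vowel Deletion: [rihitiri] → [rhtri]

[rhtri]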